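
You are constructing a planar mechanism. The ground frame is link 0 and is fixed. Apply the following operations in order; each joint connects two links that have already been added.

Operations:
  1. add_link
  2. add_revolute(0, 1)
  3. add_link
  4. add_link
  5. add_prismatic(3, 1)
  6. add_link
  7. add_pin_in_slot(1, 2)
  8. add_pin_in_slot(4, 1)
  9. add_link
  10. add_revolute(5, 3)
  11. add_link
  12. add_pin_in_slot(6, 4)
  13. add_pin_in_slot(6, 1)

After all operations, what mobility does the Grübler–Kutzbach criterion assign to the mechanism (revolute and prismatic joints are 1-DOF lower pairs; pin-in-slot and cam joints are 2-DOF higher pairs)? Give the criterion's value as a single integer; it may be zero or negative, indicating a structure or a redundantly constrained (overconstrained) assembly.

(L,J1,J2)=(1,0,0); link0 fixed
link1: (2,0,0)
R 0-1 [J1]: (2,1,0)
link2: (3,1,0)
link3: (4,1,0)
P 3-1 [J1]: (4,2,0)
link4: (5,2,0)
PS 1-2 [J2]: (5,2,1)
PS 4-1 [J2]: (5,2,2)
link5: (6,2,2)
R 5-3 [J1]: (6,3,2)
link6: (7,3,2)
PS 6-4 [J2]: (7,3,3)
PS 6-1 [J2]: (7,3,4)
Grübler: 3·6 − 2·3 − 4 = 8

M = 8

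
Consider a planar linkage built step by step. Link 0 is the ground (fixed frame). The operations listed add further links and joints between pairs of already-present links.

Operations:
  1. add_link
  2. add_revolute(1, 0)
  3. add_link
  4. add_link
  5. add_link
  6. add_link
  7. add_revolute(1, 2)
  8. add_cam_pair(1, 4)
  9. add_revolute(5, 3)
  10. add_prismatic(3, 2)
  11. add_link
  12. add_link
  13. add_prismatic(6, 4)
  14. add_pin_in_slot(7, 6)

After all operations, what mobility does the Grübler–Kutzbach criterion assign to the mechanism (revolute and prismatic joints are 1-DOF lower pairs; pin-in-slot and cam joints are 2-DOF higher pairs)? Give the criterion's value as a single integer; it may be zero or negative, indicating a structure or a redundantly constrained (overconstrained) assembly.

M = 9

ground; <1,0,0>
#1 <2,0,0>
R:1↔0 J1 <2,1,0>
#2 <3,1,0>
#3 <4,1,0>
#4 <5,1,0>
#5 <6,1,0>
R:1↔2 J1 <6,2,0>
C:1↔4 J2 <6,2,1>
R:5↔3 J1 <6,3,1>
P:3↔2 J1 <6,4,1>
#6 <7,4,1>
#7 <8,4,1>
P:6↔4 J1 <8,5,1>
PS:7↔6 J2 <8,5,2>
3×7 − 2×5 − 1×2 = 9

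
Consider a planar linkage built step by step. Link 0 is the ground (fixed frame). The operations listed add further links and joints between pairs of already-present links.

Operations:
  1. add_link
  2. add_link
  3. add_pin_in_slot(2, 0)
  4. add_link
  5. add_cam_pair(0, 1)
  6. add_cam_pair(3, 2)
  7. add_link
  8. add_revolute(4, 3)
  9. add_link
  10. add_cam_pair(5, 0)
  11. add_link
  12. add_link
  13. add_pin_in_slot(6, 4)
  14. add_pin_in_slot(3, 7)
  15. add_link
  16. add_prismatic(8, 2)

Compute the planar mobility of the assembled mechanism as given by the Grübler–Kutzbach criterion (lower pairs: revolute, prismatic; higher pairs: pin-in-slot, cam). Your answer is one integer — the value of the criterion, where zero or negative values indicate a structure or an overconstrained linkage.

M = 14

L=1 J1=0 J2=0
add link → L=2 J1=0 J2=0
add link → L=3 J1=0 J2=0
PS@2,0 dof=2 J2 → L=3 J1=0 J2=1
add link → L=4 J1=0 J2=1
C@0,1 dof=2 J2 → L=4 J1=0 J2=2
C@3,2 dof=2 J2 → L=4 J1=0 J2=3
add link → L=5 J1=0 J2=3
R@4,3 dof=1 J1 → L=5 J1=1 J2=3
add link → L=6 J1=1 J2=3
C@5,0 dof=2 J2 → L=6 J1=1 J2=4
add link → L=7 J1=1 J2=4
add link → L=8 J1=1 J2=4
PS@6,4 dof=2 J2 → L=8 J1=1 J2=5
PS@3,7 dof=2 J2 → L=8 J1=1 J2=6
add link → L=9 J1=1 J2=6
P@8,2 dof=1 J1 → L=9 J1=2 J2=6
M=3(L−1)−2J1−J2=3·8−2·2−6=14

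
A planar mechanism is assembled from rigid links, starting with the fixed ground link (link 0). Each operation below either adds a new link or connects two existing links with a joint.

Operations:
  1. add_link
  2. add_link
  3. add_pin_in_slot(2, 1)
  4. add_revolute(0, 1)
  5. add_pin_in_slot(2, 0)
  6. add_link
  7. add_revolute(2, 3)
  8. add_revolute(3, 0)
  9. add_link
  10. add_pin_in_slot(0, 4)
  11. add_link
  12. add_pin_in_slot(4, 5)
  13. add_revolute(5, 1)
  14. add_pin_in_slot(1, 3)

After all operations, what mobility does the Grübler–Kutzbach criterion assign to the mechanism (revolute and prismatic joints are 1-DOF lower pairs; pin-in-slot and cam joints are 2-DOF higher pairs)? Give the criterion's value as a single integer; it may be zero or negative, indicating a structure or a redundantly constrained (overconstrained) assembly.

M = 2

L=1 J1=0 J2=0
add link → L=2 J1=0 J2=0
add link → L=3 J1=0 J2=0
PS@2,1 dof=2 J2 → L=3 J1=0 J2=1
R@0,1 dof=1 J1 → L=3 J1=1 J2=1
PS@2,0 dof=2 J2 → L=3 J1=1 J2=2
add link → L=4 J1=1 J2=2
R@2,3 dof=1 J1 → L=4 J1=2 J2=2
R@3,0 dof=1 J1 → L=4 J1=3 J2=2
add link → L=5 J1=3 J2=2
PS@0,4 dof=2 J2 → L=5 J1=3 J2=3
add link → L=6 J1=3 J2=3
PS@4,5 dof=2 J2 → L=6 J1=3 J2=4
R@5,1 dof=1 J1 → L=6 J1=4 J2=4
PS@1,3 dof=2 J2 → L=6 J1=4 J2=5
M=3(L−1)−2J1−J2=3·5−2·4−5=2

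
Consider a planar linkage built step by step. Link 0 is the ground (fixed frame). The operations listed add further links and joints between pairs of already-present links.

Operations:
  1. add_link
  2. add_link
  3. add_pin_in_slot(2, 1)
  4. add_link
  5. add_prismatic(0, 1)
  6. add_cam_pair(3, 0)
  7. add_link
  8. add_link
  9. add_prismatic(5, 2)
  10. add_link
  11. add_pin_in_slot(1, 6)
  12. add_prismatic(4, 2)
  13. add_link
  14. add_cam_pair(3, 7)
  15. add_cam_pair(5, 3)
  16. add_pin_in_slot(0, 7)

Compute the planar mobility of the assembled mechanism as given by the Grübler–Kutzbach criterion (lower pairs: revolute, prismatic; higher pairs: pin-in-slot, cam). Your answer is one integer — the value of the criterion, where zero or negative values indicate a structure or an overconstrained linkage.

[1;0;0] (link 0 is ground)
L+ [2;0;0]
L+ [3;0;0]
PS(2,1)∈J2 [3;0;1]
L+ [4;0;1]
P(0,1)∈J1 [4;1;1]
C(3,0)∈J2 [4;1;2]
L+ [5;1;2]
L+ [6;1;2]
P(5,2)∈J1 [6;2;2]
L+ [7;2;2]
PS(1,6)∈J2 [7;2;3]
P(4,2)∈J1 [7;3;3]
L+ [8;3;3]
C(3,7)∈J2 [8;3;4]
C(5,3)∈J2 [8;3;5]
PS(0,7)∈J2 [8;3;6]
mobility = 21 − 6 − 6 = 9

M = 9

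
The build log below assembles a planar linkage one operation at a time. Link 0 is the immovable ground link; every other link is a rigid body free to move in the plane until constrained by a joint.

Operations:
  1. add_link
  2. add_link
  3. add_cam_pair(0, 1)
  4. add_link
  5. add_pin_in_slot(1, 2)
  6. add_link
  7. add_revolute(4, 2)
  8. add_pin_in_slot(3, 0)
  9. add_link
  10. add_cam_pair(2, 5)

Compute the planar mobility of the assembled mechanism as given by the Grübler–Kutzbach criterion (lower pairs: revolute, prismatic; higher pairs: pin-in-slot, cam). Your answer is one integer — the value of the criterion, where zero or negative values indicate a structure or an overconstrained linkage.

(L,J1,J2)=(1,0,0); link0 fixed
link1: (2,0,0)
link2: (3,0,0)
C 0-1 [J2]: (3,0,1)
link3: (4,0,1)
PS 1-2 [J2]: (4,0,2)
link4: (5,0,2)
R 4-2 [J1]: (5,1,2)
PS 3-0 [J2]: (5,1,3)
link5: (6,1,3)
C 2-5 [J2]: (6,1,4)
Grübler: 3·5 − 2·1 − 4 = 9

M = 9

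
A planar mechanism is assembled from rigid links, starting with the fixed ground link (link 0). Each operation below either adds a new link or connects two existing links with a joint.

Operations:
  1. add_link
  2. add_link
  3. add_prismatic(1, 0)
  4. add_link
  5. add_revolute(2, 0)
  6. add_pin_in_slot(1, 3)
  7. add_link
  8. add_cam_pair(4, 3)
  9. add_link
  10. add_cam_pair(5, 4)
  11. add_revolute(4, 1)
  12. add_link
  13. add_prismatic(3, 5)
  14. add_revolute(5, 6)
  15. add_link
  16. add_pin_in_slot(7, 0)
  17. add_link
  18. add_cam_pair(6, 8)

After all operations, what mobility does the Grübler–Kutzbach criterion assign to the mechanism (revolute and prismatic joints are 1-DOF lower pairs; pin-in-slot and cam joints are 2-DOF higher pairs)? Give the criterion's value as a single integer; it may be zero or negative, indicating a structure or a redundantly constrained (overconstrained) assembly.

ground; <1,0,0>
#1 <2,0,0>
#2 <3,0,0>
P:1↔0 J1 <3,1,0>
#3 <4,1,0>
R:2↔0 J1 <4,2,0>
PS:1↔3 J2 <4,2,1>
#4 <5,2,1>
C:4↔3 J2 <5,2,2>
#5 <6,2,2>
C:5↔4 J2 <6,2,3>
R:4↔1 J1 <6,3,3>
#6 <7,3,3>
P:3↔5 J1 <7,4,3>
R:5↔6 J1 <7,5,3>
#7 <8,5,3>
PS:7↔0 J2 <8,5,4>
#8 <9,5,4>
C:6↔8 J2 <9,5,5>
3×8 − 2×5 − 1×5 = 9

M = 9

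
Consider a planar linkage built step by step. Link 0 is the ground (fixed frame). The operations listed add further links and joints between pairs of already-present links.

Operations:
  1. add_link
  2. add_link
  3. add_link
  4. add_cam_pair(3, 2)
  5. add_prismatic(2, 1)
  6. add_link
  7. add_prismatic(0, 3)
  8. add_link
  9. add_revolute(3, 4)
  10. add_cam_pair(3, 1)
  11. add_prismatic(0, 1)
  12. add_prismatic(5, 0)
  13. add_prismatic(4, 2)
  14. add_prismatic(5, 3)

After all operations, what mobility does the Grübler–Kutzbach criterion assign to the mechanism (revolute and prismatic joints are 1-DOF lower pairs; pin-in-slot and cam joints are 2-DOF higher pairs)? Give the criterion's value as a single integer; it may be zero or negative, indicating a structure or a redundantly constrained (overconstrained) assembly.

L=1 J1=0 J2=0
add link → L=2 J1=0 J2=0
add link → L=3 J1=0 J2=0
add link → L=4 J1=0 J2=0
C@3,2 dof=2 J2 → L=4 J1=0 J2=1
P@2,1 dof=1 J1 → L=4 J1=1 J2=1
add link → L=5 J1=1 J2=1
P@0,3 dof=1 J1 → L=5 J1=2 J2=1
add link → L=6 J1=2 J2=1
R@3,4 dof=1 J1 → L=6 J1=3 J2=1
C@3,1 dof=2 J2 → L=6 J1=3 J2=2
P@0,1 dof=1 J1 → L=6 J1=4 J2=2
P@5,0 dof=1 J1 → L=6 J1=5 J2=2
P@4,2 dof=1 J1 → L=6 J1=6 J2=2
P@5,3 dof=1 J1 → L=6 J1=7 J2=2
M=3(L−1)−2J1−J2=3·5−2·7−2=-1

M = -1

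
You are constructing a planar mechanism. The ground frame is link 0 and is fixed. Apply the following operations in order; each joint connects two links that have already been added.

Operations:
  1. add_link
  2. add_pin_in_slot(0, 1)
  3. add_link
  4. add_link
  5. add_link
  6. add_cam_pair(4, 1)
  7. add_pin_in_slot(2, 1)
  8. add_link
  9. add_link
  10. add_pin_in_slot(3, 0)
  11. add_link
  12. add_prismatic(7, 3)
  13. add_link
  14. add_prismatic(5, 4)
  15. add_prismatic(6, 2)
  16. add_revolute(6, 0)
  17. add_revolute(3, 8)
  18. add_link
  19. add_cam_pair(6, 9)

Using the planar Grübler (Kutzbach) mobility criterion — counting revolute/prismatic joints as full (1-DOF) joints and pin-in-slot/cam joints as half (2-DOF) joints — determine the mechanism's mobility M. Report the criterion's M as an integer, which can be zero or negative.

[1;0;0] (link 0 is ground)
L+ [2;0;0]
PS(0,1)∈J2 [2;0;1]
L+ [3;0;1]
L+ [4;0;1]
L+ [5;0;1]
C(4,1)∈J2 [5;0;2]
PS(2,1)∈J2 [5;0;3]
L+ [6;0;3]
L+ [7;0;3]
PS(3,0)∈J2 [7;0;4]
L+ [8;0;4]
P(7,3)∈J1 [8;1;4]
L+ [9;1;4]
P(5,4)∈J1 [9;2;4]
P(6,2)∈J1 [9;3;4]
R(6,0)∈J1 [9;4;4]
R(3,8)∈J1 [9;5;4]
L+ [10;5;4]
C(6,9)∈J2 [10;5;5]
mobility = 27 − 10 − 5 = 12

M = 12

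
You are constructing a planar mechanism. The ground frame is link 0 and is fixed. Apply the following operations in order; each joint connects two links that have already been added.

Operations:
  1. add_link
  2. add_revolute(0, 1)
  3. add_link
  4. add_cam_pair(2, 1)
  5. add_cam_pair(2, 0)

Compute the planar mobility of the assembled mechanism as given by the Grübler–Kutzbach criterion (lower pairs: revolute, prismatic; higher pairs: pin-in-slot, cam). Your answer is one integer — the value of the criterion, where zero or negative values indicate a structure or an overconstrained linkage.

ground; <1,0,0>
#1 <2,0,0>
R:0↔1 J1 <2,1,0>
#2 <3,1,0>
C:2↔1 J2 <3,1,1>
C:2↔0 J2 <3,1,2>
3×2 − 2×1 − 1×2 = 2

M = 2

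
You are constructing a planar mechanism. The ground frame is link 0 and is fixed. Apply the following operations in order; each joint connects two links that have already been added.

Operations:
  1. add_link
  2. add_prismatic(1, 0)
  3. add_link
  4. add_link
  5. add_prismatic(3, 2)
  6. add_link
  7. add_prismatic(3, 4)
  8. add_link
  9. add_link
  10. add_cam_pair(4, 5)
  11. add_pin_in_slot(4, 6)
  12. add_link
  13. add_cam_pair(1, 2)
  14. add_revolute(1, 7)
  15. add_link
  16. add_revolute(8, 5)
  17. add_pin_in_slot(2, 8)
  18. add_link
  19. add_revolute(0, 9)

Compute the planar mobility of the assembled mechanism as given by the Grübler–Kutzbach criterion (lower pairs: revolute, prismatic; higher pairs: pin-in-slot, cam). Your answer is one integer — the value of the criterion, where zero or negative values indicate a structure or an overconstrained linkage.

(L,J1,J2)=(1,0,0); link0 fixed
link1: (2,0,0)
P 1-0 [J1]: (2,1,0)
link2: (3,1,0)
link3: (4,1,0)
P 3-2 [J1]: (4,2,0)
link4: (5,2,0)
P 3-4 [J1]: (5,3,0)
link5: (6,3,0)
link6: (7,3,0)
C 4-5 [J2]: (7,3,1)
PS 4-6 [J2]: (7,3,2)
link7: (8,3,2)
C 1-2 [J2]: (8,3,3)
R 1-7 [J1]: (8,4,3)
link8: (9,4,3)
R 8-5 [J1]: (9,5,3)
PS 2-8 [J2]: (9,5,4)
link9: (10,5,4)
R 0-9 [J1]: (10,6,4)
Grübler: 3·9 − 2·6 − 4 = 11

M = 11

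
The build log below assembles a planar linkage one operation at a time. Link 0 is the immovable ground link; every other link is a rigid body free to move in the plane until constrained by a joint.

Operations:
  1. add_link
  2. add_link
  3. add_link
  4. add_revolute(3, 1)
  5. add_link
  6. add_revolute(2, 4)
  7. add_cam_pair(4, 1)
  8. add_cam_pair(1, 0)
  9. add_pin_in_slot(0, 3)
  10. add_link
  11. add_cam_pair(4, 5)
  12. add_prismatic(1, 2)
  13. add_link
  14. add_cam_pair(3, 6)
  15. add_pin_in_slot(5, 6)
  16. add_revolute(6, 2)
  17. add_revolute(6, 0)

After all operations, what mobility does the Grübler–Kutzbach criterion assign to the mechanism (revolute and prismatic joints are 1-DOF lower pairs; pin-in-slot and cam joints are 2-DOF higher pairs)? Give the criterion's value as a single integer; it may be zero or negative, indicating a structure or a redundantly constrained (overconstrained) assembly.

M = 2

[1;0;0] (link 0 is ground)
L+ [2;0;0]
L+ [3;0;0]
L+ [4;0;0]
R(3,1)∈J1 [4;1;0]
L+ [5;1;0]
R(2,4)∈J1 [5;2;0]
C(4,1)∈J2 [5;2;1]
C(1,0)∈J2 [5;2;2]
PS(0,3)∈J2 [5;2;3]
L+ [6;2;3]
C(4,5)∈J2 [6;2;4]
P(1,2)∈J1 [6;3;4]
L+ [7;3;4]
C(3,6)∈J2 [7;3;5]
PS(5,6)∈J2 [7;3;6]
R(6,2)∈J1 [7;4;6]
R(6,0)∈J1 [7;5;6]
mobility = 18 − 10 − 6 = 2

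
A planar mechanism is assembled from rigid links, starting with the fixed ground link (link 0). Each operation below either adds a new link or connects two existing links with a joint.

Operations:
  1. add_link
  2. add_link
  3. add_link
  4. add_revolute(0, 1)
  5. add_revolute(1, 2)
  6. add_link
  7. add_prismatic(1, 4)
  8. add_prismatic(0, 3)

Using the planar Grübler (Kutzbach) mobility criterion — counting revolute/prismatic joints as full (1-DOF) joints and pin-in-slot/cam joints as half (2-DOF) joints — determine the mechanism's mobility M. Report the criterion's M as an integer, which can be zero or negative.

L=1 J1=0 J2=0
add link → L=2 J1=0 J2=0
add link → L=3 J1=0 J2=0
add link → L=4 J1=0 J2=0
R@0,1 dof=1 J1 → L=4 J1=1 J2=0
R@1,2 dof=1 J1 → L=4 J1=2 J2=0
add link → L=5 J1=2 J2=0
P@1,4 dof=1 J1 → L=5 J1=3 J2=0
P@0,3 dof=1 J1 → L=5 J1=4 J2=0
M=3(L−1)−2J1−J2=3·4−2·4−0=4

M = 4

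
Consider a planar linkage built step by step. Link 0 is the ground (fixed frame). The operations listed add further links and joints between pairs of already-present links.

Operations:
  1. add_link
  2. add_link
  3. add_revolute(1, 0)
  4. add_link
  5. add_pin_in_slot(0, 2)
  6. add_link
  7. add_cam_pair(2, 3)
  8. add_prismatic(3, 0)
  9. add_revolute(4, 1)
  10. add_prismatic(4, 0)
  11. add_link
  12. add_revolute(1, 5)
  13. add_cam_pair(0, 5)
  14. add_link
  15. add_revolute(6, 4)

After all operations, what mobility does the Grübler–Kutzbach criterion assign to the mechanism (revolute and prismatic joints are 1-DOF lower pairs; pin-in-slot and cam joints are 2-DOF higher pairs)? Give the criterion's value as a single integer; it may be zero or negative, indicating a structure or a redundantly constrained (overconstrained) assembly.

M = 3

ground; <1,0,0>
#1 <2,0,0>
#2 <3,0,0>
R:1↔0 J1 <3,1,0>
#3 <4,1,0>
PS:0↔2 J2 <4,1,1>
#4 <5,1,1>
C:2↔3 J2 <5,1,2>
P:3↔0 J1 <5,2,2>
R:4↔1 J1 <5,3,2>
P:4↔0 J1 <5,4,2>
#5 <6,4,2>
R:1↔5 J1 <6,5,2>
C:0↔5 J2 <6,5,3>
#6 <7,5,3>
R:6↔4 J1 <7,6,3>
3×6 − 2×6 − 1×3 = 3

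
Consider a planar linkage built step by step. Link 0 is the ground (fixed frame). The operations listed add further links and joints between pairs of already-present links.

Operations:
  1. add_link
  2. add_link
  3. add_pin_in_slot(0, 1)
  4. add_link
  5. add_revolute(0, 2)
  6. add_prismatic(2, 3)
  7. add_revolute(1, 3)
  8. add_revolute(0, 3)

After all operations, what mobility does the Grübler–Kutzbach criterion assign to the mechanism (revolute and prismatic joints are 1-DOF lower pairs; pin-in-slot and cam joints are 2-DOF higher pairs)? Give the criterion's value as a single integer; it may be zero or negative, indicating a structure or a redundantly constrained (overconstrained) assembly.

[1;0;0] (link 0 is ground)
L+ [2;0;0]
L+ [3;0;0]
PS(0,1)∈J2 [3;0;1]
L+ [4;0;1]
R(0,2)∈J1 [4;1;1]
P(2,3)∈J1 [4;2;1]
R(1,3)∈J1 [4;3;1]
R(0,3)∈J1 [4;4;1]
mobility = 9 − 8 − 1 = 0

M = 0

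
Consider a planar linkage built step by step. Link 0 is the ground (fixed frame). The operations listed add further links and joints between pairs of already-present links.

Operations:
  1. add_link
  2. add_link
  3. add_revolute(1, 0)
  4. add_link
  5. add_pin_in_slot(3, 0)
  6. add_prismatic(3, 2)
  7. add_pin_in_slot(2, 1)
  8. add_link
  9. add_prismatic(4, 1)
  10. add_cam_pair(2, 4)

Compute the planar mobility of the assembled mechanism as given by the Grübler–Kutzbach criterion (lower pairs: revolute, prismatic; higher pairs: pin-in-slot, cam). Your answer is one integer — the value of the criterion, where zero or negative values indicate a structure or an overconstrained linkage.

M = 3

(L,J1,J2)=(1,0,0); link0 fixed
link1: (2,0,0)
link2: (3,0,0)
R 1-0 [J1]: (3,1,0)
link3: (4,1,0)
PS 3-0 [J2]: (4,1,1)
P 3-2 [J1]: (4,2,1)
PS 2-1 [J2]: (4,2,2)
link4: (5,2,2)
P 4-1 [J1]: (5,3,2)
C 2-4 [J2]: (5,3,3)
Grübler: 3·4 − 2·3 − 3 = 3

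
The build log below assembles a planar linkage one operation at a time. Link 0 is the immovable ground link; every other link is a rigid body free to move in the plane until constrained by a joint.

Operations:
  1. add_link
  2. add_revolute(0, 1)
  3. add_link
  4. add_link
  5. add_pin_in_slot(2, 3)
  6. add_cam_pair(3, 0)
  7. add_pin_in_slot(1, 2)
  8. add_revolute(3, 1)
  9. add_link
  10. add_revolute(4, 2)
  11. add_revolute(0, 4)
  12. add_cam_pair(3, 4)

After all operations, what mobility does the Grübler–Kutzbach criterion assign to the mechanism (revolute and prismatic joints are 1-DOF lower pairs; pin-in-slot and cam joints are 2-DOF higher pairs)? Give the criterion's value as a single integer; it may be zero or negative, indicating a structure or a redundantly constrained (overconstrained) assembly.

L=1 J1=0 J2=0
add link → L=2 J1=0 J2=0
R@0,1 dof=1 J1 → L=2 J1=1 J2=0
add link → L=3 J1=1 J2=0
add link → L=4 J1=1 J2=0
PS@2,3 dof=2 J2 → L=4 J1=1 J2=1
C@3,0 dof=2 J2 → L=4 J1=1 J2=2
PS@1,2 dof=2 J2 → L=4 J1=1 J2=3
R@3,1 dof=1 J1 → L=4 J1=2 J2=3
add link → L=5 J1=2 J2=3
R@4,2 dof=1 J1 → L=5 J1=3 J2=3
R@0,4 dof=1 J1 → L=5 J1=4 J2=3
C@3,4 dof=2 J2 → L=5 J1=4 J2=4
M=3(L−1)−2J1−J2=3·4−2·4−4=0

M = 0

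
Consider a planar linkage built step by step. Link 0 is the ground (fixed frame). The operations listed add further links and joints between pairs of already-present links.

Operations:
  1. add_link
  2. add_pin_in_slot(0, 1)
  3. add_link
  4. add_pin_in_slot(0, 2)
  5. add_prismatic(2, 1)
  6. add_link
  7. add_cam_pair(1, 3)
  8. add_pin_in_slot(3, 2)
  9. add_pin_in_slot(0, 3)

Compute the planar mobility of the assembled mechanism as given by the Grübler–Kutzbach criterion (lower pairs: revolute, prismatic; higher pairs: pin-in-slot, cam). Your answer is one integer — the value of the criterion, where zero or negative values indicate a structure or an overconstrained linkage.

M = 2

L=1 J1=0 J2=0
add link → L=2 J1=0 J2=0
PS@0,1 dof=2 J2 → L=2 J1=0 J2=1
add link → L=3 J1=0 J2=1
PS@0,2 dof=2 J2 → L=3 J1=0 J2=2
P@2,1 dof=1 J1 → L=3 J1=1 J2=2
add link → L=4 J1=1 J2=2
C@1,3 dof=2 J2 → L=4 J1=1 J2=3
PS@3,2 dof=2 J2 → L=4 J1=1 J2=4
PS@0,3 dof=2 J2 → L=4 J1=1 J2=5
M=3(L−1)−2J1−J2=3·3−2·1−5=2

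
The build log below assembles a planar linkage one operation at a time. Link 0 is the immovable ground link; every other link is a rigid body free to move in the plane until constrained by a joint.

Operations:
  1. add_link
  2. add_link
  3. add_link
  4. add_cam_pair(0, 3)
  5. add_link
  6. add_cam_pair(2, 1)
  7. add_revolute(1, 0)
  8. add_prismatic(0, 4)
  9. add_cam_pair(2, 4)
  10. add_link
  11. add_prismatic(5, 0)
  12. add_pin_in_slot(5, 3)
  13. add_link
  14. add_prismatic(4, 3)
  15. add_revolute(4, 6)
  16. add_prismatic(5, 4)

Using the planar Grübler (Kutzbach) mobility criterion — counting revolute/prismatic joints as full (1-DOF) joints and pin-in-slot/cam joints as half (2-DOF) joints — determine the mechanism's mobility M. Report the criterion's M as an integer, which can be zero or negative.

[1;0;0] (link 0 is ground)
L+ [2;0;0]
L+ [3;0;0]
L+ [4;0;0]
C(0,3)∈J2 [4;0;1]
L+ [5;0;1]
C(2,1)∈J2 [5;0;2]
R(1,0)∈J1 [5;1;2]
P(0,4)∈J1 [5;2;2]
C(2,4)∈J2 [5;2;3]
L+ [6;2;3]
P(5,0)∈J1 [6;3;3]
PS(5,3)∈J2 [6;3;4]
L+ [7;3;4]
P(4,3)∈J1 [7;4;4]
R(4,6)∈J1 [7;5;4]
P(5,4)∈J1 [7;6;4]
mobility = 18 − 12 − 4 = 2

M = 2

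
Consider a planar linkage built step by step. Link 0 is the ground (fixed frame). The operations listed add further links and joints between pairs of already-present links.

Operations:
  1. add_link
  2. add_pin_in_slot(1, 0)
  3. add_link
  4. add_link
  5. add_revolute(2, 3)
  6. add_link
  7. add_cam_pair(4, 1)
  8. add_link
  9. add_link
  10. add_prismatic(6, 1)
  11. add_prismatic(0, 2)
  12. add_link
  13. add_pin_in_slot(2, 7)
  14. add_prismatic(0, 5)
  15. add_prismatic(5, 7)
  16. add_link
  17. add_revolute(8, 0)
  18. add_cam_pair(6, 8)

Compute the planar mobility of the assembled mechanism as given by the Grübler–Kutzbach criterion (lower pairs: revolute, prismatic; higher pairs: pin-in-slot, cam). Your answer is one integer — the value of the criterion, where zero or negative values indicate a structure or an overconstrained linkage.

M = 8

L=1 J1=0 J2=0
add link → L=2 J1=0 J2=0
PS@1,0 dof=2 J2 → L=2 J1=0 J2=1
add link → L=3 J1=0 J2=1
add link → L=4 J1=0 J2=1
R@2,3 dof=1 J1 → L=4 J1=1 J2=1
add link → L=5 J1=1 J2=1
C@4,1 dof=2 J2 → L=5 J1=1 J2=2
add link → L=6 J1=1 J2=2
add link → L=7 J1=1 J2=2
P@6,1 dof=1 J1 → L=7 J1=2 J2=2
P@0,2 dof=1 J1 → L=7 J1=3 J2=2
add link → L=8 J1=3 J2=2
PS@2,7 dof=2 J2 → L=8 J1=3 J2=3
P@0,5 dof=1 J1 → L=8 J1=4 J2=3
P@5,7 dof=1 J1 → L=8 J1=5 J2=3
add link → L=9 J1=5 J2=3
R@8,0 dof=1 J1 → L=9 J1=6 J2=3
C@6,8 dof=2 J2 → L=9 J1=6 J2=4
M=3(L−1)−2J1−J2=3·8−2·6−4=8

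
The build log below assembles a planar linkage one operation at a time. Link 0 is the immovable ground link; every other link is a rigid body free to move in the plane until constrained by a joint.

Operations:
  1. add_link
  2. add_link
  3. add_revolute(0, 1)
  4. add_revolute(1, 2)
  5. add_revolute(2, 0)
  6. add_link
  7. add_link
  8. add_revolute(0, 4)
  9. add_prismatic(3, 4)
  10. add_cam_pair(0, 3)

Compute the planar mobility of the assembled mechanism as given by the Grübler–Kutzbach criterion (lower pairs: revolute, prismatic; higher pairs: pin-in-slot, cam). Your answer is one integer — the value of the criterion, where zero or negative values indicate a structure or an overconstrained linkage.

(L,J1,J2)=(1,0,0); link0 fixed
link1: (2,0,0)
link2: (3,0,0)
R 0-1 [J1]: (3,1,0)
R 1-2 [J1]: (3,2,0)
R 2-0 [J1]: (3,3,0)
link3: (4,3,0)
link4: (5,3,0)
R 0-4 [J1]: (5,4,0)
P 3-4 [J1]: (5,5,0)
C 0-3 [J2]: (5,5,1)
Grübler: 3·4 − 2·5 − 1 = 1

M = 1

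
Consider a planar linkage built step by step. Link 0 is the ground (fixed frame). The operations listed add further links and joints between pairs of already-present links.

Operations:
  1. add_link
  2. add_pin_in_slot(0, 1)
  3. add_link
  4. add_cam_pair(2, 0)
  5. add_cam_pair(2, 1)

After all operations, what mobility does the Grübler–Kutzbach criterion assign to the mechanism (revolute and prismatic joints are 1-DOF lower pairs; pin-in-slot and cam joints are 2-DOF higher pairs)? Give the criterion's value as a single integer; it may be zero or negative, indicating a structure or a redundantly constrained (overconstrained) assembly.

M = 3

ground; <1,0,0>
#1 <2,0,0>
PS:0↔1 J2 <2,0,1>
#2 <3,0,1>
C:2↔0 J2 <3,0,2>
C:2↔1 J2 <3,0,3>
3×2 − 2×0 − 1×3 = 3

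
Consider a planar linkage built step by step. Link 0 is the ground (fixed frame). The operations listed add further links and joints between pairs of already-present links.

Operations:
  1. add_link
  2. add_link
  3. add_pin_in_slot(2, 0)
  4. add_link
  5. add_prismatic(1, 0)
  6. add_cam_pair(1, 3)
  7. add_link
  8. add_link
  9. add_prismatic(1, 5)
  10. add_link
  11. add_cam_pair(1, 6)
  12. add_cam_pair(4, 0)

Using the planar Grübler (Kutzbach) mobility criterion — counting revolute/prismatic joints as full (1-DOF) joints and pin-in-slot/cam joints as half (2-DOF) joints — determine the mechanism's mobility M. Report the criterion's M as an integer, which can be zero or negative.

M = 10

ground; <1,0,0>
#1 <2,0,0>
#2 <3,0,0>
PS:2↔0 J2 <3,0,1>
#3 <4,0,1>
P:1↔0 J1 <4,1,1>
C:1↔3 J2 <4,1,2>
#4 <5,1,2>
#5 <6,1,2>
P:1↔5 J1 <6,2,2>
#6 <7,2,2>
C:1↔6 J2 <7,2,3>
C:4↔0 J2 <7,2,4>
3×6 − 2×2 − 1×4 = 10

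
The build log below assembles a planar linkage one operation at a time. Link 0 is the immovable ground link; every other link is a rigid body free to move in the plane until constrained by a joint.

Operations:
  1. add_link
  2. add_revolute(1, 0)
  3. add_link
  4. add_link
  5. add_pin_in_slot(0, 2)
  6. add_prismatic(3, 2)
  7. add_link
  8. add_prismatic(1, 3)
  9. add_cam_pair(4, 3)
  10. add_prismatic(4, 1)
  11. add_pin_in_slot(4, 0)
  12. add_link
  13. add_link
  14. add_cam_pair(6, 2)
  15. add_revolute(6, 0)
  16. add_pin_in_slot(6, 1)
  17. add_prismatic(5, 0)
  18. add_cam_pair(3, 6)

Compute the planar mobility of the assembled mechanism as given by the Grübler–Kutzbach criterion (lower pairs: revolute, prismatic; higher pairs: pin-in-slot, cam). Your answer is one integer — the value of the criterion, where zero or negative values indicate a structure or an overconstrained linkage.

[1;0;0] (link 0 is ground)
L+ [2;0;0]
R(1,0)∈J1 [2;1;0]
L+ [3;1;0]
L+ [4;1;0]
PS(0,2)∈J2 [4;1;1]
P(3,2)∈J1 [4;2;1]
L+ [5;2;1]
P(1,3)∈J1 [5;3;1]
C(4,3)∈J2 [5;3;2]
P(4,1)∈J1 [5;4;2]
PS(4,0)∈J2 [5;4;3]
L+ [6;4;3]
L+ [7;4;3]
C(6,2)∈J2 [7;4;4]
R(6,0)∈J1 [7;5;4]
PS(6,1)∈J2 [7;5;5]
P(5,0)∈J1 [7;6;5]
C(3,6)∈J2 [7;6;6]
mobility = 18 − 12 − 6 = 0

M = 0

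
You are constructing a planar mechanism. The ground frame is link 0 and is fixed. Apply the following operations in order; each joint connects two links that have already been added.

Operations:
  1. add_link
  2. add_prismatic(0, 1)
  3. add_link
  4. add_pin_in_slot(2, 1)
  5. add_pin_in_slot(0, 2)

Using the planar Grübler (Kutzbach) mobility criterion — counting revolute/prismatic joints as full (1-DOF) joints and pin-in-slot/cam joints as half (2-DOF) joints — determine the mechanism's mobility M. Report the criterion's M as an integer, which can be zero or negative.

ground; <1,0,0>
#1 <2,0,0>
P:0↔1 J1 <2,1,0>
#2 <3,1,0>
PS:2↔1 J2 <3,1,1>
PS:0↔2 J2 <3,1,2>
3×2 − 2×1 − 1×2 = 2

M = 2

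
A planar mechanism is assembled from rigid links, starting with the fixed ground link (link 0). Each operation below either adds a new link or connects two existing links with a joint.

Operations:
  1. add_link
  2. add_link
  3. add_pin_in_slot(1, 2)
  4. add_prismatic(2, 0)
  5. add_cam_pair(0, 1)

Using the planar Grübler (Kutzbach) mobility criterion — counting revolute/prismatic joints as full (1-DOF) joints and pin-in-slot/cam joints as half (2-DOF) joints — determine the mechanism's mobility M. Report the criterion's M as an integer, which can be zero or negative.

[1;0;0] (link 0 is ground)
L+ [2;0;0]
L+ [3;0;0]
PS(1,2)∈J2 [3;0;1]
P(2,0)∈J1 [3;1;1]
C(0,1)∈J2 [3;1;2]
mobility = 6 − 2 − 2 = 2

M = 2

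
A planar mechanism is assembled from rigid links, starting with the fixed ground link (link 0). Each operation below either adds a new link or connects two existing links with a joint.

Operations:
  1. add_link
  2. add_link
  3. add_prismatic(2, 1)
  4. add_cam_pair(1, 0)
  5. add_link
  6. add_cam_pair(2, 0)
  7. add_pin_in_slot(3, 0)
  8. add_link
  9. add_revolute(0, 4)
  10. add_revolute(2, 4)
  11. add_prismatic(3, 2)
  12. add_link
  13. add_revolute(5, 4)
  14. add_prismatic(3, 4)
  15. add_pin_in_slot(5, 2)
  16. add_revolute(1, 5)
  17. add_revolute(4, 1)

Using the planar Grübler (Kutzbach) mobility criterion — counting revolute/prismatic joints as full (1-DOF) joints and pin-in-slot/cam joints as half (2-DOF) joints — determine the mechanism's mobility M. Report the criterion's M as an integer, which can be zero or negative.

M = -5

(L,J1,J2)=(1,0,0); link0 fixed
link1: (2,0,0)
link2: (3,0,0)
P 2-1 [J1]: (3,1,0)
C 1-0 [J2]: (3,1,1)
link3: (4,1,1)
C 2-0 [J2]: (4,1,2)
PS 3-0 [J2]: (4,1,3)
link4: (5,1,3)
R 0-4 [J1]: (5,2,3)
R 2-4 [J1]: (5,3,3)
P 3-2 [J1]: (5,4,3)
link5: (6,4,3)
R 5-4 [J1]: (6,5,3)
P 3-4 [J1]: (6,6,3)
PS 5-2 [J2]: (6,6,4)
R 1-5 [J1]: (6,7,4)
R 4-1 [J1]: (6,8,4)
Grübler: 3·5 − 2·8 − 4 = -5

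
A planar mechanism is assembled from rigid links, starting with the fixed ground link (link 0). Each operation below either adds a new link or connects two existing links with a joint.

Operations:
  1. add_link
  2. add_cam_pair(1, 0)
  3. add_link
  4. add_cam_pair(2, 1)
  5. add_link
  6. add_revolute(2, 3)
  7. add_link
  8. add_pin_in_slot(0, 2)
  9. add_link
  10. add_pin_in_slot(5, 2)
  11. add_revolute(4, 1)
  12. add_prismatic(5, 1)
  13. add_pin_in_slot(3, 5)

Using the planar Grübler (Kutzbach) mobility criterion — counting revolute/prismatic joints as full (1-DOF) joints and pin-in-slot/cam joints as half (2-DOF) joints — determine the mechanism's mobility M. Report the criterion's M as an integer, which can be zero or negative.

[1;0;0] (link 0 is ground)
L+ [2;0;0]
C(1,0)∈J2 [2;0;1]
L+ [3;0;1]
C(2,1)∈J2 [3;0;2]
L+ [4;0;2]
R(2,3)∈J1 [4;1;2]
L+ [5;1;2]
PS(0,2)∈J2 [5;1;3]
L+ [6;1;3]
PS(5,2)∈J2 [6;1;4]
R(4,1)∈J1 [6;2;4]
P(5,1)∈J1 [6;3;4]
PS(3,5)∈J2 [6;3;5]
mobility = 15 − 6 − 5 = 4

M = 4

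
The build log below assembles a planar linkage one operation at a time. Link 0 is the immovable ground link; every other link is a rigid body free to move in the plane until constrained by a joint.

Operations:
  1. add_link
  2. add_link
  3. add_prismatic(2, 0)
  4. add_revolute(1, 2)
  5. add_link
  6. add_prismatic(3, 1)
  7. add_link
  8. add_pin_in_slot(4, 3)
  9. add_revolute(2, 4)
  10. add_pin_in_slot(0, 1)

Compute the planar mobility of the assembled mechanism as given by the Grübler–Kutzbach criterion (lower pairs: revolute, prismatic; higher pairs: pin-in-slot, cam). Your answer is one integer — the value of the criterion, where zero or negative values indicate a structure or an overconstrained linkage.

ground; <1,0,0>
#1 <2,0,0>
#2 <3,0,0>
P:2↔0 J1 <3,1,0>
R:1↔2 J1 <3,2,0>
#3 <4,2,0>
P:3↔1 J1 <4,3,0>
#4 <5,3,0>
PS:4↔3 J2 <5,3,1>
R:2↔4 J1 <5,4,1>
PS:0↔1 J2 <5,4,2>
3×4 − 2×4 − 1×2 = 2

M = 2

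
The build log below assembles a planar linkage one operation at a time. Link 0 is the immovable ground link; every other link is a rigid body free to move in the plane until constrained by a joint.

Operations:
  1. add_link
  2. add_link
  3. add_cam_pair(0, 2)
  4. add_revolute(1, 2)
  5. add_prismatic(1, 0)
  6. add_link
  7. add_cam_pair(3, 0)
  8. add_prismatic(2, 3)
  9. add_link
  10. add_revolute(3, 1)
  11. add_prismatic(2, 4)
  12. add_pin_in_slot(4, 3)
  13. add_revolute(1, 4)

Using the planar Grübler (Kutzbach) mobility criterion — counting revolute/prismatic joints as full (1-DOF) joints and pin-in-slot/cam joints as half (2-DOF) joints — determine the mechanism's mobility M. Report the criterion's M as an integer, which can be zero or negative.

M = -3

ground; <1,0,0>
#1 <2,0,0>
#2 <3,0,0>
C:0↔2 J2 <3,0,1>
R:1↔2 J1 <3,1,1>
P:1↔0 J1 <3,2,1>
#3 <4,2,1>
C:3↔0 J2 <4,2,2>
P:2↔3 J1 <4,3,2>
#4 <5,3,2>
R:3↔1 J1 <5,4,2>
P:2↔4 J1 <5,5,2>
PS:4↔3 J2 <5,5,3>
R:1↔4 J1 <5,6,3>
3×4 − 2×6 − 1×3 = -3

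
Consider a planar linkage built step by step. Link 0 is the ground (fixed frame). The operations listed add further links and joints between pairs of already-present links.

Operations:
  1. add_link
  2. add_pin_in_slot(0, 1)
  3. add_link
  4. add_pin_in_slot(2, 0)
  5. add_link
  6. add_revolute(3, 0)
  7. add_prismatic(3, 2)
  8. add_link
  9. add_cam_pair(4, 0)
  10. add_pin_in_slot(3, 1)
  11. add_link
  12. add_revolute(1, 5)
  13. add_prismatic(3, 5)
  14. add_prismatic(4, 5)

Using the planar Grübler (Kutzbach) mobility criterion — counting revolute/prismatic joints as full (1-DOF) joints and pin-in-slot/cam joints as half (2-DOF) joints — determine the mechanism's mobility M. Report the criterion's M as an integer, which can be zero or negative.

M = 1

L=1 J1=0 J2=0
add link → L=2 J1=0 J2=0
PS@0,1 dof=2 J2 → L=2 J1=0 J2=1
add link → L=3 J1=0 J2=1
PS@2,0 dof=2 J2 → L=3 J1=0 J2=2
add link → L=4 J1=0 J2=2
R@3,0 dof=1 J1 → L=4 J1=1 J2=2
P@3,2 dof=1 J1 → L=4 J1=2 J2=2
add link → L=5 J1=2 J2=2
C@4,0 dof=2 J2 → L=5 J1=2 J2=3
PS@3,1 dof=2 J2 → L=5 J1=2 J2=4
add link → L=6 J1=2 J2=4
R@1,5 dof=1 J1 → L=6 J1=3 J2=4
P@3,5 dof=1 J1 → L=6 J1=4 J2=4
P@4,5 dof=1 J1 → L=6 J1=5 J2=4
M=3(L−1)−2J1−J2=3·5−2·5−4=1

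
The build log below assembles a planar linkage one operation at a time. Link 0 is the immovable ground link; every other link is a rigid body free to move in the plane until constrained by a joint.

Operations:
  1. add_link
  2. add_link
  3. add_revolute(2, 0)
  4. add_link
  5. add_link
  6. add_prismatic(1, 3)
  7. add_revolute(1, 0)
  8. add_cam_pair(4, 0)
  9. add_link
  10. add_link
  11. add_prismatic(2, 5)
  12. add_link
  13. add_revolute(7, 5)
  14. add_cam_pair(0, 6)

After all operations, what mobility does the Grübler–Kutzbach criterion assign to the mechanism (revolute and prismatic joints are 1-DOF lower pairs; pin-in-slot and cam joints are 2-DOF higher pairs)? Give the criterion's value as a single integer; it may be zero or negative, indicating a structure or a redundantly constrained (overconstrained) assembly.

M = 9

ground; <1,0,0>
#1 <2,0,0>
#2 <3,0,0>
R:2↔0 J1 <3,1,0>
#3 <4,1,0>
#4 <5,1,0>
P:1↔3 J1 <5,2,0>
R:1↔0 J1 <5,3,0>
C:4↔0 J2 <5,3,1>
#5 <6,3,1>
#6 <7,3,1>
P:2↔5 J1 <7,4,1>
#7 <8,4,1>
R:7↔5 J1 <8,5,1>
C:0↔6 J2 <8,5,2>
3×7 − 2×5 − 1×2 = 9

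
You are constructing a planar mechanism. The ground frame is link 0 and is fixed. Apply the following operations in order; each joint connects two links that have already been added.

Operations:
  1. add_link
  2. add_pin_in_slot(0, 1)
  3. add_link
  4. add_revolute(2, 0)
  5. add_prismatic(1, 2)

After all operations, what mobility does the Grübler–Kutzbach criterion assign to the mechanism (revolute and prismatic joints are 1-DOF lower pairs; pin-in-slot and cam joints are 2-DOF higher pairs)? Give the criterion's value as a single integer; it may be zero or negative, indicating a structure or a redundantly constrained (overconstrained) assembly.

M = 1

[1;0;0] (link 0 is ground)
L+ [2;0;0]
PS(0,1)∈J2 [2;0;1]
L+ [3;0;1]
R(2,0)∈J1 [3;1;1]
P(1,2)∈J1 [3;2;1]
mobility = 6 − 4 − 1 = 1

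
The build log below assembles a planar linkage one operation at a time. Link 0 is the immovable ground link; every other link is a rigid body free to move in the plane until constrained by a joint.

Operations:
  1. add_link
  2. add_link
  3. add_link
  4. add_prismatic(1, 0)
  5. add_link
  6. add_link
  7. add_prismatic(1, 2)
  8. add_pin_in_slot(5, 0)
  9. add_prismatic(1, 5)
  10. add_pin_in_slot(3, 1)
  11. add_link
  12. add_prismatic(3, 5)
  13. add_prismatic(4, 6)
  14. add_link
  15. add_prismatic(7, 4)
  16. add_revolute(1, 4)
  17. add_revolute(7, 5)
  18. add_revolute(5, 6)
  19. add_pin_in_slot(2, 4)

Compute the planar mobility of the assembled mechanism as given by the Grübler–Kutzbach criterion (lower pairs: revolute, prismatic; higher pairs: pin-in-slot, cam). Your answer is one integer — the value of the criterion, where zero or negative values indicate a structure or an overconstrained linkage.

M = 0

(L,J1,J2)=(1,0,0); link0 fixed
link1: (2,0,0)
link2: (3,0,0)
link3: (4,0,0)
P 1-0 [J1]: (4,1,0)
link4: (5,1,0)
link5: (6,1,0)
P 1-2 [J1]: (6,2,0)
PS 5-0 [J2]: (6,2,1)
P 1-5 [J1]: (6,3,1)
PS 3-1 [J2]: (6,3,2)
link6: (7,3,2)
P 3-5 [J1]: (7,4,2)
P 4-6 [J1]: (7,5,2)
link7: (8,5,2)
P 7-4 [J1]: (8,6,2)
R 1-4 [J1]: (8,7,2)
R 7-5 [J1]: (8,8,2)
R 5-6 [J1]: (8,9,2)
PS 2-4 [J2]: (8,9,3)
Grübler: 3·7 − 2·9 − 3 = 0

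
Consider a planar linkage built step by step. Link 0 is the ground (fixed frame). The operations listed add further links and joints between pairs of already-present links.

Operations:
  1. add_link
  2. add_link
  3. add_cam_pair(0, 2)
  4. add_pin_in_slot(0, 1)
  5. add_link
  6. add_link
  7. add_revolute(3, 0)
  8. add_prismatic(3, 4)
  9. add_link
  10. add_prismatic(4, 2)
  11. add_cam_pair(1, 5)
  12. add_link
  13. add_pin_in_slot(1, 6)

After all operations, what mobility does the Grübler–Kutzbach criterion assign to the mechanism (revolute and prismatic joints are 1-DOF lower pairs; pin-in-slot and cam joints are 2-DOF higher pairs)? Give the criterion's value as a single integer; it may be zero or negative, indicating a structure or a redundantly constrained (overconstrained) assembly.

M = 8

ground; <1,0,0>
#1 <2,0,0>
#2 <3,0,0>
C:0↔2 J2 <3,0,1>
PS:0↔1 J2 <3,0,2>
#3 <4,0,2>
#4 <5,0,2>
R:3↔0 J1 <5,1,2>
P:3↔4 J1 <5,2,2>
#5 <6,2,2>
P:4↔2 J1 <6,3,2>
C:1↔5 J2 <6,3,3>
#6 <7,3,3>
PS:1↔6 J2 <7,3,4>
3×6 − 2×3 − 1×4 = 8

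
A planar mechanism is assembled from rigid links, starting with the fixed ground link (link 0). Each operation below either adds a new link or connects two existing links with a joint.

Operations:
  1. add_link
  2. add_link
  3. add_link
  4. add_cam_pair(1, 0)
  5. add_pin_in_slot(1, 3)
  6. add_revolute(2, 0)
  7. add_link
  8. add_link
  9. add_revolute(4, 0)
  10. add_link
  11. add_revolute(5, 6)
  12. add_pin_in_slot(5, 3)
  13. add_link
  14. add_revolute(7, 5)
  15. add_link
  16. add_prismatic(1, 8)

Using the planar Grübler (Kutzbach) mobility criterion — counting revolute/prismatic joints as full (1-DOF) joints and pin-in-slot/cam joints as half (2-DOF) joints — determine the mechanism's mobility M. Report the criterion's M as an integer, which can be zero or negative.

M = 11

link 0 = ground. State L|J1|J2 = 1|0|0
+link1  2|0|0
+link2  3|0|0
+link3  4|0|0
C(1,0) f=2→J2  4|0|1
PS(1,3) f=2→J2  4|0|2
R(2,0) f=1→J1  4|1|2
+link4  5|1|2
+link5  6|1|2
R(4,0) f=1→J1  6|2|2
+link6  7|2|2
R(5,6) f=1→J1  7|3|2
PS(5,3) f=2→J2  7|3|3
+link7  8|3|3
R(7,5) f=1→J1  8|4|3
+link8  9|4|3
P(1,8) f=1→J1  9|5|3
M = 3(9−1)−2·5−3 = 24−10−3 = 11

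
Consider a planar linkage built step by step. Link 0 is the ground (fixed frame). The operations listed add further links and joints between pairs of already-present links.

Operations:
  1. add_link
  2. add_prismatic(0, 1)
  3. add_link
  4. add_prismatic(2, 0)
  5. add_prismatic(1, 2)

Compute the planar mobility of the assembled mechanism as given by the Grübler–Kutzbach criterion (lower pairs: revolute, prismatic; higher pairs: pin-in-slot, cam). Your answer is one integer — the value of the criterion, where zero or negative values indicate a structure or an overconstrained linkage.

(L,J1,J2)=(1,0,0); link0 fixed
link1: (2,0,0)
P 0-1 [J1]: (2,1,0)
link2: (3,1,0)
P 2-0 [J1]: (3,2,0)
P 1-2 [J1]: (3,3,0)
Grübler: 3·2 − 2·3 − 0 = 0

M = 0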